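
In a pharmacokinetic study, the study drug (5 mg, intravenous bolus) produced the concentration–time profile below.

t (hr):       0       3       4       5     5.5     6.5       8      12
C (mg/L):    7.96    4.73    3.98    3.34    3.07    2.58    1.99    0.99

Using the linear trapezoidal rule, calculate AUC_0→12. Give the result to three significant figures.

Trapezoidal AUC_0→12:
  [0→3]: (7.96+4.73)/2 × 3 = 19.035
  [3→4]: (4.73+3.98)/2 × 1 = 4.355
  [4→5]: (3.98+3.34)/2 × 1 = 3.66
  [5→5.5]: (3.34+3.07)/2 × 0.5 = 1.6025
  [5.5→6.5]: (3.07+2.58)/2 × 1 = 2.825
  [6.5→8]: (2.58+1.99)/2 × 1.5 = 3.4275
  [8→12]: (1.99+0.99)/2 × 4 = 5.96
  Sum = 40.865 mg/L·hr

AUC = 40.9 mg/L·hr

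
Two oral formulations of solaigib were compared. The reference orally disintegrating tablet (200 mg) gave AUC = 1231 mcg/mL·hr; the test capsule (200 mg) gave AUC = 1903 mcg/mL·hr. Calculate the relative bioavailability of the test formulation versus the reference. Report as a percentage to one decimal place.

F_rel = (AUC_test/D_test) / (AUC_ref/D_ref)
      = (1903/200) / (1231/200)
      = 9.515 / 6.155 = 1.5459 = 154.59%

F_rel = 154.6%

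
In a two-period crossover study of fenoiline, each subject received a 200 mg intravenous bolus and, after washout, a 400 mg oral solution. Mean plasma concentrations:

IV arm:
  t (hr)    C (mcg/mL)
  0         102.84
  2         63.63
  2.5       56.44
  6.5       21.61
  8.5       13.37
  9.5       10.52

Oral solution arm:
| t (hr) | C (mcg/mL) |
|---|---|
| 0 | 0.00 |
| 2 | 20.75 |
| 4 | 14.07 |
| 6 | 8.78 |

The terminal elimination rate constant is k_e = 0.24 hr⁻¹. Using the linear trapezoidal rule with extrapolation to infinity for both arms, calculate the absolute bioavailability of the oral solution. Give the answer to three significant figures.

F = 0.130

Trapezoidal AUC_0→9.5 (IV):
  [0→2]: (102.84+63.63)/2 × 2 = 166.47
  [2→2.5]: (63.63+56.44)/2 × 0.5 = 30.0175
  [2.5→6.5]: (56.44+21.61)/2 × 4 = 156.1
  [6.5→8.5]: (21.61+13.37)/2 × 2 = 34.98
  [8.5→9.5]: (13.37+10.52)/2 × 1 = 11.945
  Sum = 399.5125 mcg/mL·hr
IV tail: 10.52/0.24 = 43.833; AUC_iv,0→∞ = 399.5125 + 43.833 = 443.3455 mcg/mL·hr
Trapezoidal AUC_0→6 (oral solution):
  [0→2]: (0.00+20.75)/2 × 2 = 20.75
  [2→4]: (20.75+14.07)/2 × 2 = 34.82
  [4→6]: (14.07+8.78)/2 × 2 = 22.85
  Sum = 78.42 mcg/mL·hr
oral solution tail: 8.78/0.24 = 36.583; AUC_ev,0→∞ = 78.42 + 36.583 = 115.003 mcg/mL·hr
F = (AUC_ev/D_ev)/(AUC_iv/D_iv) = (115.003/400)/(443.3455/200) = 0.2875075/2.2167275 = 0.1297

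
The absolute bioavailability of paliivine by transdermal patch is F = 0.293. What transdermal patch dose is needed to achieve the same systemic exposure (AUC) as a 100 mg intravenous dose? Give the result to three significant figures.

For equal systemic exposure: F × D_ev = D_iv
D_ev = D_iv / F = 100 / 0.293 = 341.297 mg

D_transdermal = 341 mg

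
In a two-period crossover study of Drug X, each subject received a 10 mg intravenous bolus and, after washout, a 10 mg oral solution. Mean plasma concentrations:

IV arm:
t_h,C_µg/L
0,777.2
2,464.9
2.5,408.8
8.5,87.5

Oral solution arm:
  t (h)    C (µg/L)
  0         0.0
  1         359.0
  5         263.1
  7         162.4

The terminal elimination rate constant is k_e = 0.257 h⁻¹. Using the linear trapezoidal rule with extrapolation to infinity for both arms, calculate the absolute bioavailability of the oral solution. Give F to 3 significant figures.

Trapezoidal AUC_0→8.5 (IV):
  [0→2]: (777.2+464.9)/2 × 2 = 1242.1
  [2→2.5]: (464.9+408.8)/2 × 0.5 = 218.425
  [2.5→8.5]: (408.8+87.5)/2 × 6 = 1488.9
  Sum = 2949.425 µg/L·h
IV tail: 87.5/0.257 = 340.467; AUC_iv,0→∞ = 2949.425 + 340.467 = 3289.892 µg/L·h
Trapezoidal AUC_0→7 (oral solution):
  [0→1]: (0.0+359.0)/2 × 1 = 179.5
  [1→5]: (359.0+263.1)/2 × 4 = 1244.2
  [5→7]: (263.1+162.4)/2 × 2 = 425.5
  Sum = 1849.2 µg/L·h
oral solution tail: 162.4/0.257 = 631.907; AUC_ev,0→∞ = 1849.2 + 631.907 = 2481.107 µg/L·h
F = (AUC_ev/D_ev)/(AUC_iv/D_iv) = (2481.107/10)/(3289.892/10) = 248.1107/328.9892 = 0.7542

F = 0.754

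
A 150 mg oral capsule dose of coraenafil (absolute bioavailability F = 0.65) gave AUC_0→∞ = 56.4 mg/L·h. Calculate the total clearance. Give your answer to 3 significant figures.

CL = F × Dose / AUC_0→∞
   = 0.65 × 150 / 56.4 = 1.72872 L/h

CL = 1.73 L/h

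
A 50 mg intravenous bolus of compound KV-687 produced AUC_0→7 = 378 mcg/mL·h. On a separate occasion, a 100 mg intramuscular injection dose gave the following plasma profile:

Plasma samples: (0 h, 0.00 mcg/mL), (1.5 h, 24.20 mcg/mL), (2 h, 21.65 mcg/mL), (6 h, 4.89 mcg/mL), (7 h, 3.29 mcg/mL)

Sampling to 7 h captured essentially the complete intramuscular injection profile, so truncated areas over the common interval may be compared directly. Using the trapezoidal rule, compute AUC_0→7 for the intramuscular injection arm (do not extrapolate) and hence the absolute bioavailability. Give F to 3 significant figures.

F = 0.115

Trapezoidal AUC_0→7 (intramuscular injection):
  [0→1.5]: (0.00+24.20)/2 × 1.5 = 18.15
  [1.5→2]: (24.20+21.65)/2 × 0.5 = 11.4625
  [2→6]: (21.65+4.89)/2 × 4 = 53.08
  [6→7]: (4.89+3.29)/2 × 1 = 4.09
  Sum = 86.7825 mcg/mL·h
F = (AUC_ev/D_ev)/(AUC_iv/D_iv) = (86.7825/100)/(378/50) = 0.867825/7.56 = 0.1148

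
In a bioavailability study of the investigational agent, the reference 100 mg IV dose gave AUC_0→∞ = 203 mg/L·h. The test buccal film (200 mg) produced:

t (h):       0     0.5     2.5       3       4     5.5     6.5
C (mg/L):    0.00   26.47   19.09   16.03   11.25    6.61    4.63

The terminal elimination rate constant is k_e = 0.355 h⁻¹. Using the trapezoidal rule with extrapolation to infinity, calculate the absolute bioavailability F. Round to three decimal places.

Trapezoidal AUC_0→6.5 (buccal film):
  [0→0.5]: (0.00+26.47)/2 × 0.5 = 6.6175
  [0.5→2.5]: (26.47+19.09)/2 × 2 = 45.56
  [2.5→3]: (19.09+16.03)/2 × 0.5 = 8.78
  [3→4]: (16.03+11.25)/2 × 1 = 13.64
  [4→5.5]: (11.25+6.61)/2 × 1.5 = 13.395
  [5.5→6.5]: (6.61+4.63)/2 × 1 = 5.62
  Sum = 93.6125 mg/L·h
Tail: C_last/k_e = 4.63/0.355 = 13.042
AUC_0→∞ (buccal film) = 93.6125 + 13.042 = 106.6545 mg/L·h
F = (AUC_ev/D_ev)/(AUC_iv/D_iv) = (106.6545/200)/(203/100) = 0.5332725/2.03 = 0.2627

F = 0.263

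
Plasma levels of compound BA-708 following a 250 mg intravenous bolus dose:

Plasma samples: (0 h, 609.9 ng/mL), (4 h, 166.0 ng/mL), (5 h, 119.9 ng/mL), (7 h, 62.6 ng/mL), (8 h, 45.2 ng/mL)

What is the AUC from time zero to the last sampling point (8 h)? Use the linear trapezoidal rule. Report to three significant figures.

AUC = 1930 ng/mL·h

Trapezoidal AUC_0→8:
  [0→4]: (609.9+166.0)/2 × 4 = 1551.8
  [4→5]: (166.0+119.9)/2 × 1 = 142.95
  [5→7]: (119.9+62.6)/2 × 2 = 182.5
  [7→8]: (62.6+45.2)/2 × 1 = 53.9
  Sum = 1931.15 ng/mL·h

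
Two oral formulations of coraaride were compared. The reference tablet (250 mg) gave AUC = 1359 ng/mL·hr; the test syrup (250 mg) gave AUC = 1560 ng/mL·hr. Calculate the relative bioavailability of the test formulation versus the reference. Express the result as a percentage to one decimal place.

F_rel = 114.8%

F_rel = (AUC_test/D_test) / (AUC_ref/D_ref)
      = (1560/250) / (1359/250)
      = 6.24 / 5.436 = 1.1479 = 114.79%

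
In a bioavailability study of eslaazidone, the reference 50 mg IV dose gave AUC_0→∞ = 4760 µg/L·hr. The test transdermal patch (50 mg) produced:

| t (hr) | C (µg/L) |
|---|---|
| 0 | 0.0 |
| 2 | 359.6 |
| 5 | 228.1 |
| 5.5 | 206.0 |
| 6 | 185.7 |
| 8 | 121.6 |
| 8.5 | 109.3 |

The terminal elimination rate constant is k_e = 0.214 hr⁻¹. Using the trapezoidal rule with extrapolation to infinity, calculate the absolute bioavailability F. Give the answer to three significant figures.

Trapezoidal AUC_0→8.5 (transdermal patch):
  [0→2]: (0.0+359.6)/2 × 2 = 359.6
  [2→5]: (359.6+228.1)/2 × 3 = 881.55
  [5→5.5]: (228.1+206.0)/2 × 0.5 = 108.525
  [5.5→6]: (206.0+185.7)/2 × 0.5 = 97.925
  [6→8]: (185.7+121.6)/2 × 2 = 307.3
  [8→8.5]: (121.6+109.3)/2 × 0.5 = 57.725
  Sum = 1812.625 µg/L·hr
Tail: C_last/k_e = 109.3/0.214 = 510.748
AUC_0→∞ (transdermal patch) = 1812.625 + 510.748 = 2323.373 µg/L·hr
F = (AUC_ev/D_ev)/(AUC_iv/D_iv) = (2323.373/50)/(4760/50) = 46.46746/95.2 = 0.4881

F = 0.488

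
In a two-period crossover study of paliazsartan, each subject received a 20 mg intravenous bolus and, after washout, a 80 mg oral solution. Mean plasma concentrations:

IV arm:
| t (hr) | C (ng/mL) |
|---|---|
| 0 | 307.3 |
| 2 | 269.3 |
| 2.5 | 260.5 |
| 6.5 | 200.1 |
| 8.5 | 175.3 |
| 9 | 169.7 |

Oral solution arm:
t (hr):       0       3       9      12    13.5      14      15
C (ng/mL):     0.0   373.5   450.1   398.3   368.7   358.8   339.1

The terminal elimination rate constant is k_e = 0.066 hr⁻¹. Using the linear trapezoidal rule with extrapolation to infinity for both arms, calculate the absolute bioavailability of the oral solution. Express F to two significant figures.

F = 0.57

Trapezoidal AUC_0→9 (IV):
  [0→2]: (307.3+269.3)/2 × 2 = 576.6
  [2→2.5]: (269.3+260.5)/2 × 0.5 = 132.45
  [2.5→6.5]: (260.5+200.1)/2 × 4 = 921.2
  [6.5→8.5]: (200.1+175.3)/2 × 2 = 375.4
  [8.5→9]: (175.3+169.7)/2 × 0.5 = 86.25
  Sum = 2091.9 ng/mL·hr
IV tail: 169.7/0.066 = 2571.212; AUC_iv,0→∞ = 2091.9 + 2571.212 = 4663.112 ng/mL·hr
Trapezoidal AUC_0→15 (oral solution):
  [0→3]: (0.0+373.5)/2 × 3 = 560.25
  [3→9]: (373.5+450.1)/2 × 6 = 2470.8
  [9→12]: (450.1+398.3)/2 × 3 = 1272.6
  [12→13.5]: (398.3+368.7)/2 × 1.5 = 575.25
  [13.5→14]: (368.7+358.8)/2 × 0.5 = 181.875
  [14→15]: (358.8+339.1)/2 × 1 = 348.95
  Sum = 5409.725 ng/mL·hr
oral solution tail: 339.1/0.066 = 5137.879; AUC_ev,0→∞ = 5409.725 + 5137.879 = 10547.604 ng/mL·hr
F = (AUC_ev/D_ev)/(AUC_iv/D_iv) = (10547.604/80)/(4663.112/20) = 131.84505/233.1556 = 0.5655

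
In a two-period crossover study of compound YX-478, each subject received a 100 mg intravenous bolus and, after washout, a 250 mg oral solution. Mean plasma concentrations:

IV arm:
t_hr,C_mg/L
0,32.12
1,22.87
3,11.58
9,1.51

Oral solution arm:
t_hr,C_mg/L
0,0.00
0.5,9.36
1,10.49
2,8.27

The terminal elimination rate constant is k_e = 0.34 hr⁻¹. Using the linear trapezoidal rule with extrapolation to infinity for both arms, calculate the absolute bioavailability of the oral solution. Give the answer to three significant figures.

Trapezoidal AUC_0→9 (IV):
  [0→1]: (32.12+22.87)/2 × 1 = 27.495
  [1→3]: (22.87+11.58)/2 × 2 = 34.45
  [3→9]: (11.58+1.51)/2 × 6 = 39.27
  Sum = 101.215 mg/L·hr
IV tail: 1.51/0.34 = 4.441; AUC_iv,0→∞ = 101.215 + 4.441 = 105.656 mg/L·hr
Trapezoidal AUC_0→2 (oral solution):
  [0→0.5]: (0.00+9.36)/2 × 0.5 = 2.34
  [0.5→1]: (9.36+10.49)/2 × 0.5 = 4.9625
  [1→2]: (10.49+8.27)/2 × 1 = 9.38
  Sum = 16.6825 mg/L·hr
oral solution tail: 8.27/0.34 = 24.324; AUC_ev,0→∞ = 16.6825 + 24.324 = 41.0065 mg/L·hr
F = (AUC_ev/D_ev)/(AUC_iv/D_iv) = (41.0065/250)/(105.656/100) = 0.164026/1.05656 = 0.1552

F = 0.155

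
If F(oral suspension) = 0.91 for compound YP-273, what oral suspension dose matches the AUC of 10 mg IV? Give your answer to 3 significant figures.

For equal systemic exposure: F × D_ev = D_iv
D_ev = D_iv / F = 10 / 0.91 = 10.989 mg

D_oral = 11.0 mg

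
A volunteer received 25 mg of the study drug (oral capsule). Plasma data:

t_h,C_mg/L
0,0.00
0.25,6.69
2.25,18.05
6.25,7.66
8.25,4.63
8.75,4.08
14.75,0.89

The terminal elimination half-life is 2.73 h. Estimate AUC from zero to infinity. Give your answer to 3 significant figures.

Trapezoidal AUC_0→14.75:
  [0→0.25]: (0.00+6.69)/2 × 0.25 = 0.83625
  [0.25→2.25]: (6.69+18.05)/2 × 2 = 24.74
  [2.25→6.25]: (18.05+7.66)/2 × 4 = 51.42
  [6.25→8.25]: (7.66+4.63)/2 × 2 = 12.29
  [8.25→8.75]: (4.63+4.08)/2 × 0.5 = 2.1775
  [8.75→14.75]: (4.08+0.89)/2 × 6 = 14.91
  Sum = 106.37375 mg/L·h
k_e = ln2 / t½ = 0.693147 / 2.73 = 0.2539 h^-1
Extrapolated tail: C_last / k_e = 0.89 / 0.2539 = 3.505
AUC_0→∞ = 106.37375 + 3.505 = 109.87875 mg/L·h

AUC = 110 mg/L·h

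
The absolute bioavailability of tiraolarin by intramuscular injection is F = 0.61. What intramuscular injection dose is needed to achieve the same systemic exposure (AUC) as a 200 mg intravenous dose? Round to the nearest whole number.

For equal systemic exposure: F × D_ev = D_iv
D_ev = D_iv / F = 200 / 0.61 = 327.869 mg

D_intramuscular = 328 mg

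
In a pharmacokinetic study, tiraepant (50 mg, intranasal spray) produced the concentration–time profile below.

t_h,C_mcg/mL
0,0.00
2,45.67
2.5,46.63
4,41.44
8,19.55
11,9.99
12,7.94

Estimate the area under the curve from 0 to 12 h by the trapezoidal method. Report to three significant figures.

Trapezoidal AUC_0→12:
  [0→2]: (0.00+45.67)/2 × 2 = 45.67
  [2→2.5]: (45.67+46.63)/2 × 0.5 = 23.075
  [2.5→4]: (46.63+41.44)/2 × 1.5 = 66.0525
  [4→8]: (41.44+19.55)/2 × 4 = 121.98
  [8→11]: (19.55+9.99)/2 × 3 = 44.31
  [11→12]: (9.99+7.94)/2 × 1 = 8.965
  Sum = 310.0525 mcg/mL·h

AUC = 310 mcg/mL·h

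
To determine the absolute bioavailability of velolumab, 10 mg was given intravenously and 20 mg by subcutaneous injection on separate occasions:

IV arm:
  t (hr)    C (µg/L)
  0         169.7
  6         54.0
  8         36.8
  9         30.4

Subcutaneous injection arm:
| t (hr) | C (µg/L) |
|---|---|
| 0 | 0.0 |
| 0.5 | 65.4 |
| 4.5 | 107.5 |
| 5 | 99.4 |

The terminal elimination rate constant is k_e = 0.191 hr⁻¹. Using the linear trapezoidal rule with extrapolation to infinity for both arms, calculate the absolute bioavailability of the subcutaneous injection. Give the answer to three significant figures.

F = 0.489

Trapezoidal AUC_0→9 (IV):
  [0→6]: (169.7+54.0)/2 × 6 = 671.1
  [6→8]: (54.0+36.8)/2 × 2 = 90.8
  [8→9]: (36.8+30.4)/2 × 1 = 33.6
  Sum = 795.5 µg/L·hr
IV tail: 30.4/0.191 = 159.162; AUC_iv,0→∞ = 795.5 + 159.162 = 954.662 µg/L·hr
Trapezoidal AUC_0→5 (subcutaneous injection):
  [0→0.5]: (0.0+65.4)/2 × 0.5 = 16.35
  [0.5→4.5]: (65.4+107.5)/2 × 4 = 345.8
  [4.5→5]: (107.5+99.4)/2 × 0.5 = 51.725
  Sum = 413.875 µg/L·hr
subcutaneous injection tail: 99.4/0.191 = 520.419; AUC_ev,0→∞ = 413.875 + 520.419 = 934.294 µg/L·hr
F = (AUC_ev/D_ev)/(AUC_iv/D_iv) = (934.294/20)/(954.662/10) = 46.7147/95.4662 = 0.4893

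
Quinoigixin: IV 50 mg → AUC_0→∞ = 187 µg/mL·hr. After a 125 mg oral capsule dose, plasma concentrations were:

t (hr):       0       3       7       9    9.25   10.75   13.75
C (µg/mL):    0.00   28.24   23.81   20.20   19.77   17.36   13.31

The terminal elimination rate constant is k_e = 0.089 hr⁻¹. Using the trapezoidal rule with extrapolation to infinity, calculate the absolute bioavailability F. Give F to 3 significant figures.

F = 0.896

Trapezoidal AUC_0→13.75 (oral capsule):
  [0→3]: (0.00+28.24)/2 × 3 = 42.36
  [3→7]: (28.24+23.81)/2 × 4 = 104.1
  [7→9]: (23.81+20.20)/2 × 2 = 44.01
  [9→9.25]: (20.20+19.77)/2 × 0.25 = 4.99625
  [9.25→10.75]: (19.77+17.36)/2 × 1.5 = 27.8475
  [10.75→13.75]: (17.36+13.31)/2 × 3 = 46.005
  Sum = 269.31875 µg/mL·hr
Tail: C_last/k_e = 13.31/0.089 = 149.551
AUC_0→∞ (oral capsule) = 269.31875 + 149.551 = 418.86975 µg/mL·hr
F = (AUC_ev/D_ev)/(AUC_iv/D_iv) = (418.86975/125)/(187/50) = 3.350958/3.74 = 0.8960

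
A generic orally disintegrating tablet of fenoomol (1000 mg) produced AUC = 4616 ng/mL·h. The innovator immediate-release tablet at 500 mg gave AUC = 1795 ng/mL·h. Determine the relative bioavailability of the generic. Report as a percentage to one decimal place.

F_rel = (AUC_test/D_test) / (AUC_ref/D_ref)
      = (4616/1000) / (1795/500)
      = 4.616 / 3.59 = 1.2858 = 128.58%

F_rel = 128.6%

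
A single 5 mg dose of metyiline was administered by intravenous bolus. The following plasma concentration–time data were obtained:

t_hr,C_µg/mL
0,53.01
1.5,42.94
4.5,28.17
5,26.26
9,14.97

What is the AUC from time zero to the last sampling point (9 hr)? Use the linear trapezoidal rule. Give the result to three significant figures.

Trapezoidal AUC_0→9:
  [0→1.5]: (53.01+42.94)/2 × 1.5 = 71.9625
  [1.5→4.5]: (42.94+28.17)/2 × 3 = 106.665
  [4.5→5]: (28.17+26.26)/2 × 0.5 = 13.6075
  [5→9]: (26.26+14.97)/2 × 4 = 82.46
  Sum = 274.695 µg/mL·hr

AUC = 275 µg/mL·hr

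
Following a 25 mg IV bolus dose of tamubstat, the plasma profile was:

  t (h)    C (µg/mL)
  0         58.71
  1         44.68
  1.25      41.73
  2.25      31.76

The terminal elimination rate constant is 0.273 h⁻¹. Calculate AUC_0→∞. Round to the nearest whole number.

AUC = 216 µg/mL·h

Trapezoidal AUC_0→2.25:
  [0→1]: (58.71+44.68)/2 × 1 = 51.695
  [1→1.25]: (44.68+41.73)/2 × 0.25 = 10.80125
  [1.25→2.25]: (41.73+31.76)/2 × 1 = 36.745
  Sum = 99.24125 µg/mL·h
Extrapolated tail: C_last / k_e = 31.76 / 0.273 = 116.337
AUC_0→∞ = 99.24125 + 116.337 = 215.57825 µg/mL·h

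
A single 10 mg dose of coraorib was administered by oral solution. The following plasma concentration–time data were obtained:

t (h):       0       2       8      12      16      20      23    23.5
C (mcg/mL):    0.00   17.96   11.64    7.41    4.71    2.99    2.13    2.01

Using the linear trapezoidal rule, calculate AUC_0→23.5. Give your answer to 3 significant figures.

Trapezoidal AUC_0→23.5:
  [0→2]: (0.00+17.96)/2 × 2 = 17.96
  [2→8]: (17.96+11.64)/2 × 6 = 88.8
  [8→12]: (11.64+7.41)/2 × 4 = 38.1
  [12→16]: (7.41+4.71)/2 × 4 = 24.24
  [16→20]: (4.71+2.99)/2 × 4 = 15.4
  [20→23]: (2.99+2.13)/2 × 3 = 7.68
  [23→23.5]: (2.13+2.01)/2 × 0.5 = 1.035
  Sum = 193.215 mcg/mL·h

AUC = 193 mcg/mL·h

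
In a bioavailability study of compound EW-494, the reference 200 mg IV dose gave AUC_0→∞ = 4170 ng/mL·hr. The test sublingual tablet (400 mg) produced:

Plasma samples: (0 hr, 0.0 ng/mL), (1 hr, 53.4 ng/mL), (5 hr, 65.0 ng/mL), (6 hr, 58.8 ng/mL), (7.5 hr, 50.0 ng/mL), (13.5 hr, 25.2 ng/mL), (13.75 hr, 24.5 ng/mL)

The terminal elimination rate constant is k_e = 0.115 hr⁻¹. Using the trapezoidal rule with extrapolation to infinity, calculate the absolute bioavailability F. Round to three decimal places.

Trapezoidal AUC_0→13.75 (sublingual tablet):
  [0→1]: (0.0+53.4)/2 × 1 = 26.7
  [1→5]: (53.4+65.0)/2 × 4 = 236.8
  [5→6]: (65.0+58.8)/2 × 1 = 61.9
  [6→7.5]: (58.8+50.0)/2 × 1.5 = 81.6
  [7.5→13.5]: (50.0+25.2)/2 × 6 = 225.6
  [13.5→13.75]: (25.2+24.5)/2 × 0.25 = 6.2125
  Sum = 638.8125 ng/mL·hr
Tail: C_last/k_e = 24.5/0.115 = 213.043
AUC_0→∞ (sublingual tablet) = 638.8125 + 213.043 = 851.8555 ng/mL·hr
F = (AUC_ev/D_ev)/(AUC_iv/D_iv) = (851.8555/400)/(4170/200) = 2.12964/20.85 = 0.1021

F = 0.102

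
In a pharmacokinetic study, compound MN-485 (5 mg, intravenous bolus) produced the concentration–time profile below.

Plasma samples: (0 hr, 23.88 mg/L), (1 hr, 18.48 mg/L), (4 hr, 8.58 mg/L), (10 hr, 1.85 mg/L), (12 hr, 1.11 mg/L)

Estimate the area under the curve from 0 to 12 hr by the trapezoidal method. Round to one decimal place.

Trapezoidal AUC_0→12:
  [0→1]: (23.88+18.48)/2 × 1 = 21.18
  [1→4]: (18.48+8.58)/2 × 3 = 40.59
  [4→10]: (8.58+1.85)/2 × 6 = 31.29
  [10→12]: (1.85+1.11)/2 × 2 = 2.96
  Sum = 96.02 mg/L·hr

AUC = 96.0 mg/L·hr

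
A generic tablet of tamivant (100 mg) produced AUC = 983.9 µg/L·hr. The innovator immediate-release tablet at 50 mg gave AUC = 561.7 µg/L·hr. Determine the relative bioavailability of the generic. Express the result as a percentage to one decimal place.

F_rel = (AUC_test/D_test) / (AUC_ref/D_ref)
      = (983.9/100) / (561.7/50)
      = 9.839 / 11.234 = 0.8758 = 87.58%

F_rel = 87.6%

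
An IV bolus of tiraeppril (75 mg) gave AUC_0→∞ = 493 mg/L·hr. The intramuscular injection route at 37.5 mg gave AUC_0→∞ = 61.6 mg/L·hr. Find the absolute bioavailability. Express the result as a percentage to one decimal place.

F = 25.0%

F = (AUC_ev / D_ev) / (AUC_iv / D_iv)
  = (61.6/37.5) / (493/75)
  = 1.64267 / 6.57333 = 0.2499
  = 24.99%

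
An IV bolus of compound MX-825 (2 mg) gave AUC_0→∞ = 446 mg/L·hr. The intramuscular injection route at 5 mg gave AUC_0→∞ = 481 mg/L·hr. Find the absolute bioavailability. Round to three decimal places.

F = 0.431

F = (AUC_ev / D_ev) / (AUC_iv / D_iv)
  = (481/5) / (446/2)
  = 96.2 / 223 = 0.4314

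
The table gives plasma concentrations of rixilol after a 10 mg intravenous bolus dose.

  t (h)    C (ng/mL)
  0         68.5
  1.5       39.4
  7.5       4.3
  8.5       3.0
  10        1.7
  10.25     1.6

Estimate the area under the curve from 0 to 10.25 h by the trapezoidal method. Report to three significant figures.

Trapezoidal AUC_0→10.25:
  [0→1.5]: (68.5+39.4)/2 × 1.5 = 80.925
  [1.5→7.5]: (39.4+4.3)/2 × 6 = 131.1
  [7.5→8.5]: (4.3+3.0)/2 × 1 = 3.65
  [8.5→10]: (3.0+1.7)/2 × 1.5 = 3.525
  [10→10.25]: (1.7+1.6)/2 × 0.25 = 0.4125
  Sum = 219.6125 ng/mL·h

AUC = 220 ng/mL·h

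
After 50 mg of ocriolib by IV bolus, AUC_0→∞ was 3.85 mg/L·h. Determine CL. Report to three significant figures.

CL = 13.0 L/h

CL = Dose_iv / AUC_0→∞
   = 50 / 3.85 = 12.987 L/h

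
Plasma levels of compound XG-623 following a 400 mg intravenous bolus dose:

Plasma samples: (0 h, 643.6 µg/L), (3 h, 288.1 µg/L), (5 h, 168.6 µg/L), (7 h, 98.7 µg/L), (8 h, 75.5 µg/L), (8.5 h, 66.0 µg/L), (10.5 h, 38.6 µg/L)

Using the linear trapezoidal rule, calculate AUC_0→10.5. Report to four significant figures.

AUC = 2349 µg/L·h

Trapezoidal AUC_0→10.5:
  [0→3]: (643.6+288.1)/2 × 3 = 1397.55
  [3→5]: (288.1+168.6)/2 × 2 = 456.7
  [5→7]: (168.6+98.7)/2 × 2 = 267.3
  [7→8]: (98.7+75.5)/2 × 1 = 87.1
  [8→8.5]: (75.5+66.0)/2 × 0.5 = 35.375
  [8.5→10.5]: (66.0+38.6)/2 × 2 = 104.6
  Sum = 2348.625 µg/L·h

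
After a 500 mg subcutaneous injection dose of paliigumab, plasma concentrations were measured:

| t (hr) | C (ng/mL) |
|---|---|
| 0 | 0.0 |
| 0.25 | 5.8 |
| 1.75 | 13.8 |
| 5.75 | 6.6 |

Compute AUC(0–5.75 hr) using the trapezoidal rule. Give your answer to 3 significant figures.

AUC = 56.2 ng/mL·hr

Trapezoidal AUC_0→5.75:
  [0→0.25]: (0.0+5.8)/2 × 0.25 = 0.725
  [0.25→1.75]: (5.8+13.8)/2 × 1.5 = 14.7
  [1.75→5.75]: (13.8+6.6)/2 × 4 = 40.8
  Sum = 56.225 ng/mL·hr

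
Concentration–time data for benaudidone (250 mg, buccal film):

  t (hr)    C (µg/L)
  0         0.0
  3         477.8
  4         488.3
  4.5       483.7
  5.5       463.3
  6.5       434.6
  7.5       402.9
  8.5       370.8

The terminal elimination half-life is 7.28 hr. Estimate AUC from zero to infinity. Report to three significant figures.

AUC = 7070 µg/L·hr

Trapezoidal AUC_0→8.5:
  [0→3]: (0.0+477.8)/2 × 3 = 716.7
  [3→4]: (477.8+488.3)/2 × 1 = 483.05
  [4→4.5]: (488.3+483.7)/2 × 0.5 = 243.0
  [4.5→5.5]: (483.7+463.3)/2 × 1 = 473.5
  [5.5→6.5]: (463.3+434.6)/2 × 1 = 448.95
  [6.5→7.5]: (434.6+402.9)/2 × 1 = 418.75
  [7.5→8.5]: (402.9+370.8)/2 × 1 = 386.85
  Sum = 3170.8 µg/L·hr
k_e = ln2 / t½ = 0.693147 / 7.28 = 0.0952 hr^-1
Extrapolated tail: C_last / k_e = 370.8 / 0.0952 = 3894.958
AUC_0→∞ = 3170.8 + 3894.958 = 7065.758 µg/L·hr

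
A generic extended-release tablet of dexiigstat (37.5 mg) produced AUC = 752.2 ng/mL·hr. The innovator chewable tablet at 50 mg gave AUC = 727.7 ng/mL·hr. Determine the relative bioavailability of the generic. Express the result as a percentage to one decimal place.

F_rel = (AUC_test/D_test) / (AUC_ref/D_ref)
      = (752.2/37.5) / (727.7/50)
      = 20.0587 / 14.554 = 1.3782 = 137.82%

F_rel = 137.8%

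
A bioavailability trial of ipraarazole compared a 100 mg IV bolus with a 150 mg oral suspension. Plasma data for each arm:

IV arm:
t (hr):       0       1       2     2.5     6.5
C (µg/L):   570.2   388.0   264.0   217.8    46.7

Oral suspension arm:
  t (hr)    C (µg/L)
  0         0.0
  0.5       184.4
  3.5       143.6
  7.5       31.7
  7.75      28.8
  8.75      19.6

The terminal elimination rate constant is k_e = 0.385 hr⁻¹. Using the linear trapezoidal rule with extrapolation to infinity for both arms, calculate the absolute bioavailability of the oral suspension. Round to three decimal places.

Trapezoidal AUC_0→6.5 (IV):
  [0→1]: (570.2+388.0)/2 × 1 = 479.1
  [1→2]: (388.0+264.0)/2 × 1 = 326.0
  [2→2.5]: (264.0+217.8)/2 × 0.5 = 120.45
  [2.5→6.5]: (217.8+46.7)/2 × 4 = 529.0
  Sum = 1454.55 µg/L·hr
IV tail: 46.7/0.385 = 121.299; AUC_iv,0→∞ = 1454.55 + 121.299 = 1575.849 µg/L·hr
Trapezoidal AUC_0→8.75 (oral suspension):
  [0→0.5]: (0.0+184.4)/2 × 0.5 = 46.1
  [0.5→3.5]: (184.4+143.6)/2 × 3 = 492.0
  [3.5→7.5]: (143.6+31.7)/2 × 4 = 350.6
  [7.5→7.75]: (31.7+28.8)/2 × 0.25 = 7.5625
  [7.75→8.75]: (28.8+19.6)/2 × 1 = 24.2
  Sum = 920.4625 µg/L·hr
oral suspension tail: 19.6/0.385 = 50.909; AUC_ev,0→∞ = 920.4625 + 50.909 = 971.3715 µg/L·hr
F = (AUC_ev/D_ev)/(AUC_iv/D_iv) = (971.3715/150)/(1575.849/100) = 6.47581/15.75849 = 0.4109

F = 0.411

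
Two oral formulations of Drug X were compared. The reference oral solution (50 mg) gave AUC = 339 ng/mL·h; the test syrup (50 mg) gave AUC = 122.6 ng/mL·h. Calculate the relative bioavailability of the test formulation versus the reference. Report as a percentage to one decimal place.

F_rel = 36.2%

F_rel = (AUC_test/D_test) / (AUC_ref/D_ref)
      = (122.6/50) / (339/50)
      = 2.452 / 6.78 = 0.3617 = 36.17%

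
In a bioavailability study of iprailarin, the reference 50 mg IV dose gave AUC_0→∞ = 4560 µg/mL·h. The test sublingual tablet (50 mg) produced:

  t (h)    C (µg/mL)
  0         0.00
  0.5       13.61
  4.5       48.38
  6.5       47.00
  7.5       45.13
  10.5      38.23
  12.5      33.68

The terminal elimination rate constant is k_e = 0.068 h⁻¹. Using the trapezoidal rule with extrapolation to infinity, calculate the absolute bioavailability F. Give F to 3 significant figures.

F = 0.211

Trapezoidal AUC_0→12.5 (sublingual tablet):
  [0→0.5]: (0.00+13.61)/2 × 0.5 = 3.4025
  [0.5→4.5]: (13.61+48.38)/2 × 4 = 123.98
  [4.5→6.5]: (48.38+47.00)/2 × 2 = 95.38
  [6.5→7.5]: (47.00+45.13)/2 × 1 = 46.065
  [7.5→10.5]: (45.13+38.23)/2 × 3 = 125.04
  [10.5→12.5]: (38.23+33.68)/2 × 2 = 71.91
  Sum = 465.7775 µg/mL·h
Tail: C_last/k_e = 33.68/0.068 = 495.294
AUC_0→∞ (sublingual tablet) = 465.7775 + 495.294 = 961.0715 µg/mL·h
F = (AUC_ev/D_ev)/(AUC_iv/D_iv) = (961.0715/50)/(4560/50) = 19.22143/91.2 = 0.2108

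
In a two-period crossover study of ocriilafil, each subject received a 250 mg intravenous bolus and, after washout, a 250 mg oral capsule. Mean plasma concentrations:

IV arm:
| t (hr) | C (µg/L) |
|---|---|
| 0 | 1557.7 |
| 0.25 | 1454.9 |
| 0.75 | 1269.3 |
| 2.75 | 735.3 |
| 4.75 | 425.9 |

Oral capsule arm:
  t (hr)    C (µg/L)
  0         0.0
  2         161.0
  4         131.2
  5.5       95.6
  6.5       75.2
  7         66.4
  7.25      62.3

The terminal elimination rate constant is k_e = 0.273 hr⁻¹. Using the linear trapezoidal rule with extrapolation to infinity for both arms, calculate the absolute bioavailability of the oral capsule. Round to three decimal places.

F = 0.171

Trapezoidal AUC_0→4.75 (IV):
  [0→0.25]: (1557.7+1454.9)/2 × 0.25 = 376.575
  [0.25→0.75]: (1454.9+1269.3)/2 × 0.5 = 681.05
  [0.75→2.75]: (1269.3+735.3)/2 × 2 = 2004.6
  [2.75→4.75]: (735.3+425.9)/2 × 2 = 1161.2
  Sum = 4223.425 µg/L·hr
IV tail: 425.9/0.273 = 1560.073; AUC_iv,0→∞ = 4223.425 + 1560.073 = 5783.498 µg/L·hr
Trapezoidal AUC_0→7.25 (oral capsule):
  [0→2]: (0.0+161.0)/2 × 2 = 161.0
  [2→4]: (161.0+131.2)/2 × 2 = 292.2
  [4→5.5]: (131.2+95.6)/2 × 1.5 = 170.1
  [5.5→6.5]: (95.6+75.2)/2 × 1 = 85.4
  [6.5→7]: (75.2+66.4)/2 × 0.5 = 35.4
  [7→7.25]: (66.4+62.3)/2 × 0.25 = 16.0875
  Sum = 760.1875 µg/L·hr
oral capsule tail: 62.3/0.273 = 228.205; AUC_ev,0→∞ = 760.1875 + 228.205 = 988.3925 µg/L·hr
F = (AUC_ev/D_ev)/(AUC_iv/D_iv) = (988.3925/250)/(5783.498/250) = 3.95357/23.133992 = 0.1709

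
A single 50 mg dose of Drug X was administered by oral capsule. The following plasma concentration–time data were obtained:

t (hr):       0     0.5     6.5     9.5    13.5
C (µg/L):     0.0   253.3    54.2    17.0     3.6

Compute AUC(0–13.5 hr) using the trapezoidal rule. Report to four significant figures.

Trapezoidal AUC_0→13.5:
  [0→0.5]: (0.0+253.3)/2 × 0.5 = 63.325
  [0.5→6.5]: (253.3+54.2)/2 × 6 = 922.5
  [6.5→9.5]: (54.2+17.0)/2 × 3 = 106.8
  [9.5→13.5]: (17.0+3.6)/2 × 4 = 41.2
  Sum = 1133.825 µg/L·hr

AUC = 1134 µg/L·hr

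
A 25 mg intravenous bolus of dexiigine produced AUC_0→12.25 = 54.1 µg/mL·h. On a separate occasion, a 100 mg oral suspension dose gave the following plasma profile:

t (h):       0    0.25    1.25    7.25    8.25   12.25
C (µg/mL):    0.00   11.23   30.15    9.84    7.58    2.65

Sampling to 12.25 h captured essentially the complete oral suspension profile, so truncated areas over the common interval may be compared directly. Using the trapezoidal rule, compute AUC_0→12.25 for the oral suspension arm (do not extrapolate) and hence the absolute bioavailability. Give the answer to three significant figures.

F = 0.791

Trapezoidal AUC_0→12.25 (oral suspension):
  [0→0.25]: (0.00+11.23)/2 × 0.25 = 1.40375
  [0.25→1.25]: (11.23+30.15)/2 × 1 = 20.69
  [1.25→7.25]: (30.15+9.84)/2 × 6 = 119.97
  [7.25→8.25]: (9.84+7.58)/2 × 1 = 8.71
  [8.25→12.25]: (7.58+2.65)/2 × 4 = 20.46
  Sum = 171.23375 µg/mL·h
F = (AUC_ev/D_ev)/(AUC_iv/D_iv) = (171.23375/100)/(54.1/25) = 1.7123375/2.164 = 0.7913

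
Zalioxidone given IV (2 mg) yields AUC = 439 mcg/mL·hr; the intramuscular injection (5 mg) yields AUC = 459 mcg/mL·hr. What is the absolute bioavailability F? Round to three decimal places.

F = (AUC_ev / D_ev) / (AUC_iv / D_iv)
  = (459/5) / (439/2)
  = 91.8 / 219.5 = 0.4182

F = 0.418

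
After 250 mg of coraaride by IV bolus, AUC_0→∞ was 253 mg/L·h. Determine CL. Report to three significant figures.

CL = 0.988 L/h

CL = Dose_iv / AUC_0→∞
   = 250 / 253 = 0.988142 L/h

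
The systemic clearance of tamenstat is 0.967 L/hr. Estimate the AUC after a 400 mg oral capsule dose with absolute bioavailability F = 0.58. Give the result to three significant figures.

AUC_0→∞ = F × Dose / CL
        = 0.58 × 400 / 0.967 = 239.917 mg/L·hr

AUC = 240 mg/L·hr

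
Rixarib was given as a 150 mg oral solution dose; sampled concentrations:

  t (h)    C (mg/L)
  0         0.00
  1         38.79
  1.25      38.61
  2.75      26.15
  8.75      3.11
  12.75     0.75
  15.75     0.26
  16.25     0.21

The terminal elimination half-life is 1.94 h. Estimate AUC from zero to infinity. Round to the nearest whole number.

Trapezoidal AUC_0→16.25:
  [0→1]: (0.00+38.79)/2 × 1 = 19.395
  [1→1.25]: (38.79+38.61)/2 × 0.25 = 9.675
  [1.25→2.75]: (38.61+26.15)/2 × 1.5 = 48.57
  [2.75→8.75]: (26.15+3.11)/2 × 6 = 87.78
  [8.75→12.75]: (3.11+0.75)/2 × 4 = 7.72
  [12.75→15.75]: (0.75+0.26)/2 × 3 = 1.515
  [15.75→16.25]: (0.26+0.21)/2 × 0.5 = 0.1175
  Sum = 174.7725 mg/L·h
k_e = ln2 / t½ = 0.693147 / 1.94 = 0.3573 h^-1
Extrapolated tail: C_last / k_e = 0.21 / 0.3573 = 0.588
AUC_0→∞ = 174.7725 + 0.588 = 175.3605 mg/L·h

AUC = 175 mg/L·h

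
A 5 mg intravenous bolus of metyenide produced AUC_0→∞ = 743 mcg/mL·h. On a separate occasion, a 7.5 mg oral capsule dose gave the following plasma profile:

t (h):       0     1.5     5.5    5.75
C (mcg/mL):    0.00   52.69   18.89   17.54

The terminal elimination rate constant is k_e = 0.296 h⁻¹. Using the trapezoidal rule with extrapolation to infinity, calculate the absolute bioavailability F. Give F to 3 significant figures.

Trapezoidal AUC_0→5.75 (oral capsule):
  [0→1.5]: (0.00+52.69)/2 × 1.5 = 39.5175
  [1.5→5.5]: (52.69+18.89)/2 × 4 = 143.16
  [5.5→5.75]: (18.89+17.54)/2 × 0.25 = 4.55375
  Sum = 187.23125 mcg/mL·h
Tail: C_last/k_e = 17.54/0.296 = 59.257
AUC_0→∞ (oral capsule) = 187.23125 + 59.257 = 246.48825 mcg/mL·h
F = (AUC_ev/D_ev)/(AUC_iv/D_iv) = (246.48825/7.5)/(743/5) = 32.8651/148.6 = 0.2212

F = 0.221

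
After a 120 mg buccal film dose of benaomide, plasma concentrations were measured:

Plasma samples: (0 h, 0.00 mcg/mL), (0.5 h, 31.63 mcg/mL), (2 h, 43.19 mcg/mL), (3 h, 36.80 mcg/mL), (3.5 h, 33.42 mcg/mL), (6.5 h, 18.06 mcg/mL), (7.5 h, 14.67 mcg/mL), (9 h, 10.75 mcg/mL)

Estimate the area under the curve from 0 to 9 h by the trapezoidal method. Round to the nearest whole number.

Trapezoidal AUC_0→9:
  [0→0.5]: (0.00+31.63)/2 × 0.5 = 7.9075
  [0.5→2]: (31.63+43.19)/2 × 1.5 = 56.115
  [2→3]: (43.19+36.80)/2 × 1 = 39.995
  [3→3.5]: (36.80+33.42)/2 × 0.5 = 17.555
  [3.5→6.5]: (33.42+18.06)/2 × 3 = 77.22
  [6.5→7.5]: (18.06+14.67)/2 × 1 = 16.365
  [7.5→9]: (14.67+10.75)/2 × 1.5 = 19.065
  Sum = 234.2225 mcg/mL·h

AUC = 234 mcg/mL·h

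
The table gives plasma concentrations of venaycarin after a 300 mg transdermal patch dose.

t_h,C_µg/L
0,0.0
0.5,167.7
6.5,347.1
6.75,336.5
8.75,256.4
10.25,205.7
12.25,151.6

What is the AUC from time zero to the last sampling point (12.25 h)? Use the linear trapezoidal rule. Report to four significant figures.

Trapezoidal AUC_0→12.25:
  [0→0.5]: (0.0+167.7)/2 × 0.5 = 41.925
  [0.5→6.5]: (167.7+347.1)/2 × 6 = 1544.4
  [6.5→6.75]: (347.1+336.5)/2 × 0.25 = 85.45
  [6.75→8.75]: (336.5+256.4)/2 × 2 = 592.9
  [8.75→10.25]: (256.4+205.7)/2 × 1.5 = 346.575
  [10.25→12.25]: (205.7+151.6)/2 × 2 = 357.3
  Sum = 2968.55 µg/L·h

AUC = 2969 µg/L·h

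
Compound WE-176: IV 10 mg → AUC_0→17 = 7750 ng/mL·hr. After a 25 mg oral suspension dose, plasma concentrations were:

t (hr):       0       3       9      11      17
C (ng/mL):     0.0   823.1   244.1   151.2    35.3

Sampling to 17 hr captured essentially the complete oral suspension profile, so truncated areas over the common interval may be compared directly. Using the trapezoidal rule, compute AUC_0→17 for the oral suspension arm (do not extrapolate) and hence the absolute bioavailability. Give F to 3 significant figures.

Trapezoidal AUC_0→17 (oral suspension):
  [0→3]: (0.0+823.1)/2 × 3 = 1234.65
  [3→9]: (823.1+244.1)/2 × 6 = 3201.6
  [9→11]: (244.1+151.2)/2 × 2 = 395.3
  [11→17]: (151.2+35.3)/2 × 6 = 559.5
  Sum = 5391.05 ng/mL·hr
F = (AUC_ev/D_ev)/(AUC_iv/D_iv) = (5391.05/25)/(7750/10) = 215.642/775 = 0.2782

F = 0.278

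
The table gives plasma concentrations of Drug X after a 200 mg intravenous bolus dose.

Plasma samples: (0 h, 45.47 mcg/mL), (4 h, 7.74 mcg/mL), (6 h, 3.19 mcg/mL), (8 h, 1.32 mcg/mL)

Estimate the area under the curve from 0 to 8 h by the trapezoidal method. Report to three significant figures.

Trapezoidal AUC_0→8:
  [0→4]: (45.47+7.74)/2 × 4 = 106.42
  [4→6]: (7.74+3.19)/2 × 2 = 10.93
  [6→8]: (3.19+1.32)/2 × 2 = 4.51
  Sum = 121.86 mcg/mL·h

AUC = 122 mcg/mL·h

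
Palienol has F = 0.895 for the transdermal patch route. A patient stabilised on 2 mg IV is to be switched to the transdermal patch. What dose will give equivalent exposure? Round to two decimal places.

D_transdermal = 2.23 mg

For equal systemic exposure: F × D_ev = D_iv
D_ev = D_iv / F = 2 / 0.895 = 2.23464 mg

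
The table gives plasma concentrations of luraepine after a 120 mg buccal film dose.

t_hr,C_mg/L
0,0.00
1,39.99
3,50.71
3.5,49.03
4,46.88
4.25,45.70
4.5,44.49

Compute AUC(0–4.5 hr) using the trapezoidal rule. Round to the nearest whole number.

AUC = 182 mg/L·hr

Trapezoidal AUC_0→4.5:
  [0→1]: (0.00+39.99)/2 × 1 = 19.995
  [1→3]: (39.99+50.71)/2 × 2 = 90.7
  [3→3.5]: (50.71+49.03)/2 × 0.5 = 24.935
  [3.5→4]: (49.03+46.88)/2 × 0.5 = 23.9775
  [4→4.25]: (46.88+45.70)/2 × 0.25 = 11.5725
  [4.25→4.5]: (45.70+44.49)/2 × 0.25 = 11.27375
  Sum = 182.45375 mg/L·hr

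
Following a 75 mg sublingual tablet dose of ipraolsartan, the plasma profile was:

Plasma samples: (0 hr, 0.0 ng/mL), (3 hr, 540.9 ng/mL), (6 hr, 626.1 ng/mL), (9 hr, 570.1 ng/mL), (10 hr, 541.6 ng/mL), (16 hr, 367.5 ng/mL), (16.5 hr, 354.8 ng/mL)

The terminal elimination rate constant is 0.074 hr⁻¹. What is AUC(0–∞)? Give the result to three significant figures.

Trapezoidal AUC_0→16.5:
  [0→3]: (0.0+540.9)/2 × 3 = 811.35
  [3→6]: (540.9+626.1)/2 × 3 = 1750.5
  [6→9]: (626.1+570.1)/2 × 3 = 1794.3
  [9→10]: (570.1+541.6)/2 × 1 = 555.85
  [10→16]: (541.6+367.5)/2 × 6 = 2727.3
  [16→16.5]: (367.5+354.8)/2 × 0.5 = 180.575
  Sum = 7819.875 ng/mL·hr
Extrapolated tail: C_last / k_e = 354.8 / 0.074 = 4794.595
AUC_0→∞ = 7819.875 + 4794.595 = 12614.47 ng/mL·hr

AUC = 12600 ng/mL·hr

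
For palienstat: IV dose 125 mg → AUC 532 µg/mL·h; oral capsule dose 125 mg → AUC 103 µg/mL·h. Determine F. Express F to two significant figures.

F = (AUC_ev / D_ev) / (AUC_iv / D_iv)
  = (103/125) / (532/125)
  = 0.824 / 4.256 = 0.1936

F = 0.19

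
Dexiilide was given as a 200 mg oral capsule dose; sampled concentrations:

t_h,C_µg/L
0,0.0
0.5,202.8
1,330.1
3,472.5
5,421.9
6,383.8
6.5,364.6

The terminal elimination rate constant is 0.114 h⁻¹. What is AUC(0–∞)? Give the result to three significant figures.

Trapezoidal AUC_0→6.5:
  [0→0.5]: (0.0+202.8)/2 × 0.5 = 50.7
  [0.5→1]: (202.8+330.1)/2 × 0.5 = 133.225
  [1→3]: (330.1+472.5)/2 × 2 = 802.6
  [3→5]: (472.5+421.9)/2 × 2 = 894.4
  [5→6]: (421.9+383.8)/2 × 1 = 402.85
  [6→6.5]: (383.8+364.6)/2 × 0.5 = 187.1
  Sum = 2470.875 µg/L·h
Extrapolated tail: C_last / k_e = 364.6 / 0.114 = 3198.246
AUC_0→∞ = 2470.875 + 3198.246 = 5669.121 µg/L·h

AUC = 5670 µg/L·h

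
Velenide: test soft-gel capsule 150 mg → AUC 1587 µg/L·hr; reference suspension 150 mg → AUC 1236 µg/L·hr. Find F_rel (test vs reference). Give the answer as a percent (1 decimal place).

F_rel = 128.4%

F_rel = (AUC_test/D_test) / (AUC_ref/D_ref)
      = (1587/150) / (1236/150)
      = 10.58 / 8.24 = 1.2840 = 128.40%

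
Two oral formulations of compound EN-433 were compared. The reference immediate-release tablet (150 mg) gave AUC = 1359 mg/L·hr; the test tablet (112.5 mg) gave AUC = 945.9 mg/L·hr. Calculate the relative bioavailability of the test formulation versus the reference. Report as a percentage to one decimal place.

F_rel = 92.8%

F_rel = (AUC_test/D_test) / (AUC_ref/D_ref)
      = (945.9/112.5) / (1359/150)
      = 8.408 / 9.06 = 0.9280 = 92.80%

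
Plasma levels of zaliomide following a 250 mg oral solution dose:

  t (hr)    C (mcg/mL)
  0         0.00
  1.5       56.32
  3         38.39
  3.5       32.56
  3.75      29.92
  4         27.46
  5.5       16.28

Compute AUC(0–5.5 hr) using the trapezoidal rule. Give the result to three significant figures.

Trapezoidal AUC_0→5.5:
  [0→1.5]: (0.00+56.32)/2 × 1.5 = 42.24
  [1.5→3]: (56.32+38.39)/2 × 1.5 = 71.0325
  [3→3.5]: (38.39+32.56)/2 × 0.5 = 17.7375
  [3.5→3.75]: (32.56+29.92)/2 × 0.25 = 7.81
  [3.75→4]: (29.92+27.46)/2 × 0.25 = 7.1725
  [4→5.5]: (27.46+16.28)/2 × 1.5 = 32.805
  Sum = 178.7975 mcg/mL·hr

AUC = 179 mcg/mL·hr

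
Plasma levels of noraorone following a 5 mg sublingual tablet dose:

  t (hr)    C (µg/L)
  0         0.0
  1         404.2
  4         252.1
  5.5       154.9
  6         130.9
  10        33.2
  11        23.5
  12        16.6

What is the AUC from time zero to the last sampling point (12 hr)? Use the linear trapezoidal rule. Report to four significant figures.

AUC = 1940 µg/L·hr

Trapezoidal AUC_0→12:
  [0→1]: (0.0+404.2)/2 × 1 = 202.1
  [1→4]: (404.2+252.1)/2 × 3 = 984.45
  [4→5.5]: (252.1+154.9)/2 × 1.5 = 305.25
  [5.5→6]: (154.9+130.9)/2 × 0.5 = 71.45
  [6→10]: (130.9+33.2)/2 × 4 = 328.2
  [10→11]: (33.2+23.5)/2 × 1 = 28.35
  [11→12]: (23.5+16.6)/2 × 1 = 20.05
  Sum = 1939.85 µg/L·hr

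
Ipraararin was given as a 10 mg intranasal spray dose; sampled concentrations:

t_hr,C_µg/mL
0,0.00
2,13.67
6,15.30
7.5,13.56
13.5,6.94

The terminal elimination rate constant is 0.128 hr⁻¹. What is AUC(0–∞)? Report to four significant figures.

AUC = 209.0 µg/mL·hr

Trapezoidal AUC_0→13.5:
  [0→2]: (0.00+13.67)/2 × 2 = 13.67
  [2→6]: (13.67+15.30)/2 × 4 = 57.94
  [6→7.5]: (15.30+13.56)/2 × 1.5 = 21.645
  [7.5→13.5]: (13.56+6.94)/2 × 6 = 61.5
  Sum = 154.755 µg/mL·hr
Extrapolated tail: C_last / k_e = 6.94 / 0.128 = 54.219
AUC_0→∞ = 154.755 + 54.219 = 208.974 µg/mL·hr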